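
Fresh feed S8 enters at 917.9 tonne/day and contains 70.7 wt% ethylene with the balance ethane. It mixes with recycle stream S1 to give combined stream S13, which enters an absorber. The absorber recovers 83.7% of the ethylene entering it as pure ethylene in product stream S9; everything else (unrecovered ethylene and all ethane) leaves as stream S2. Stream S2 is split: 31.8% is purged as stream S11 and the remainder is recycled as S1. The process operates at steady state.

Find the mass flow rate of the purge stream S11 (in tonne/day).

306.8 tonne/day

ethane enters only via S8 and leaves only via the purge: 917.9×0.293 = 0.318×(ethane in S2), and the absorber passes all ethane, so ethane in S13 = ethane in S2 = 845.74 tonne/day.
ethylene in S13: m_A = 917.9×0.707 + (1−0.318)·(1−0.837)·m_A, so m_A = 648.96/0.8888 = 730.12 tonne/day.
S2 = (1−0.837)×730.12 + 845.74 = 964.75 tonne/day.
Purge S11 = 0.318×964.75 = 306.79 tonne/day.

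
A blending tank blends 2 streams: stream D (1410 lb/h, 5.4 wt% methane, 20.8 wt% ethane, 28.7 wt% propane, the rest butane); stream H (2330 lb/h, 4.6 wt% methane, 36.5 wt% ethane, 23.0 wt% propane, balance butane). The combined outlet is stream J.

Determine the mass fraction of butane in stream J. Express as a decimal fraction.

Total flow out = 1410 + 2330 = 3740 lb/h.
butane in = 1410×0.451 + 2330×0.359 = 1472.4 lb/h.
butane mass fraction in J = 1472.4/3740 = 0.394.

0.394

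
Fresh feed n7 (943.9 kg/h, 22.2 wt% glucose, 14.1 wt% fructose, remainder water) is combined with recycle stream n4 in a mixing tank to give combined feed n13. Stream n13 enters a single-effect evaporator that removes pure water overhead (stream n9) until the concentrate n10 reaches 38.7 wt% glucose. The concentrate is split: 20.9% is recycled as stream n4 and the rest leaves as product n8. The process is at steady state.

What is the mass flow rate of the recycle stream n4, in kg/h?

Overall glucose balance (none leaves overhead): glucose in fresh feed = glucose in product, i.e. 943.9×0.222 = (1−0.209)·n10·0.387.
n10 = 209.55/(0.387×0.791) = 684.53 kg/h.
Recycle n4 = 0.209×684.53 = 143.07 kg/h.

143.1 kg/h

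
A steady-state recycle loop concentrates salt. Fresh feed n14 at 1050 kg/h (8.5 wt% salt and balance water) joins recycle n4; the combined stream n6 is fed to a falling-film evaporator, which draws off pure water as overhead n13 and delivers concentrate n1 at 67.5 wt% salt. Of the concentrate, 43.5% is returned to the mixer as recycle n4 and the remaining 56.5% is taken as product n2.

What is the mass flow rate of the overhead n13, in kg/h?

Overall salt balance (none leaves overhead): salt in fresh feed = salt in product, i.e. 1050×0.085 = (1−0.435)·n1·0.675.
n1 = 89.25/(0.675×0.565) = 234.02 kg/h.
Recycle n4 = 0.435×234.02 = 101.8 kg/h.
Combined feed n6 = 1050 + 101.8 = 1151.8 kg/h.
Overhead n13 = n6 − n1 = 1151.8 − 234.02 = 917.78 kg/h.

917.8 kg/h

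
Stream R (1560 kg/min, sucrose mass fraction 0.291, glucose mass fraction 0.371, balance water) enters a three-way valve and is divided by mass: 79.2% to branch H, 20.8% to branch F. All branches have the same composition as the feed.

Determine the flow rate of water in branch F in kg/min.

109.7 kg/min

Branch F total = 0.208×1560 = 324.48 kg/min.
water in F = 0.338×324.48 = 109.67 kg/min.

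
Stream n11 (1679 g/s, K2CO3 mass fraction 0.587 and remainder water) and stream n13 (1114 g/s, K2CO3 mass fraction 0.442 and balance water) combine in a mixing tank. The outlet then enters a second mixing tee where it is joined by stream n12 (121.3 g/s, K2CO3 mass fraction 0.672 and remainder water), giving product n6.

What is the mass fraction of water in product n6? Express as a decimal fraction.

0.465

Overall, product flow = 2914.3 g/s.
water in = 1679×0.413 + 1114×0.558 + 121.3×0.328 = 1354.8 g/s.
water fraction in n6 = 0.465.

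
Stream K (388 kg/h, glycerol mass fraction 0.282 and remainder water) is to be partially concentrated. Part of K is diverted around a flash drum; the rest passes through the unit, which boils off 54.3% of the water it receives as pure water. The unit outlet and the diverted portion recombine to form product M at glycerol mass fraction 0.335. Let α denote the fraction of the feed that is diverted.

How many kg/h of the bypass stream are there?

All 388×0.282 = 109.42 kg/h of glycerol reaches M, so M = 109.42/0.335 = 326.61 kg/h and vapour = 61.385 kg/h.
The evaporator receives (1−α)·388 of feed at 0.718 water and removes 0.543 of that water:
0.543×0.718×(1−α)×388 = 61.385
(1−α) = 61.385/151.27 = 0.4058;  α = 0.5942.
Bypass flow = 0.5942×388 = 230.55 kg/h.

230.6 kg/h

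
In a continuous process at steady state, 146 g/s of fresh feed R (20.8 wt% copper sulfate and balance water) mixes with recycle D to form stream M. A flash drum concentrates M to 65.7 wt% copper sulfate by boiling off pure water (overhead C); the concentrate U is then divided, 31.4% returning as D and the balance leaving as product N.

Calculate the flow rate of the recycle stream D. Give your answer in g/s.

Overall copper sulfate balance (none leaves overhead): copper sulfate in fresh feed = copper sulfate in product, i.e. 146×0.208 = (1−0.314)·U·0.657.
U = 30.368/(0.657×0.686) = 67.379 g/s.
Recycle D = 0.314×67.379 = 21.157 g/s.

21.16 g/s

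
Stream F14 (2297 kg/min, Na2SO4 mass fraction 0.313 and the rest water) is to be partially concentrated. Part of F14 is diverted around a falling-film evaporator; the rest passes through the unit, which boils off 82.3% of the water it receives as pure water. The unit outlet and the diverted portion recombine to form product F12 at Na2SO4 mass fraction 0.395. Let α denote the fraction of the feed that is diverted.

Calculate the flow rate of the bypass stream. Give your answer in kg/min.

All 2297×0.313 = 718.96 kg/min of Na2SO4 reaches F12, so F12 = 718.96/0.395 = 1820.2 kg/min and vapour = 476.85 kg/min.
The evaporator receives (1−α)·2297 of feed at 0.687 water and removes 0.823 of that water:
0.823×0.687×(1−α)×2297 = 476.85
(1−α) = 476.85/1298.7 = 0.3672;  α = 0.6328.
Bypass flow = 0.6328×2297 = 1453.6 kg/min.

1454 kg/min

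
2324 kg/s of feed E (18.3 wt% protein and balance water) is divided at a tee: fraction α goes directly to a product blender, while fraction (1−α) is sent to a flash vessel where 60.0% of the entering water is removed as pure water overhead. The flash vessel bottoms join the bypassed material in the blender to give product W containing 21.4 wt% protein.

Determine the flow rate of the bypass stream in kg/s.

All 2324×0.183 = 425.29 kg/s of protein reaches W, so W = 425.29/0.214 = 1987.3 kg/s and vapour = 336.65 kg/s.
The evaporator receives (1−α)·2324 of feed at 0.817 water and removes 0.600 of that water:
0.600×0.817×(1−α)×2324 = 336.65
(1−α) = 336.65/1139.2 = 0.2955;  α = 0.7045.
Bypass flow = 0.7045×2324 = 1637.2 kg/s.

1637 kg/s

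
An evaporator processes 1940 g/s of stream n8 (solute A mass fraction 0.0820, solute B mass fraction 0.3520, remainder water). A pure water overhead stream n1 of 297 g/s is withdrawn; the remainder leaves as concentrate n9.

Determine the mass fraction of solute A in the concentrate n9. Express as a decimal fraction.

solute A is not removed: 1940×0.082 = 159.08 g/s of solute A enters n9.
Concentrate = 1940 − 297 = 1643 g/s.
Mass fraction = 159.08/1643 = 0.0968.

0.0968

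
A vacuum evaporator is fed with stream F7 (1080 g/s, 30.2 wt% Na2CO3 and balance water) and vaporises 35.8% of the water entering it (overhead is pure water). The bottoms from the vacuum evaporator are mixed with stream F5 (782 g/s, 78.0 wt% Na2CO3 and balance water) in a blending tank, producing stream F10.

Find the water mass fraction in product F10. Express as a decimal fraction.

0.412

Vapour removed = 0.358×0.698×1080 = 269.87 g/s; concentrate = 810.13 g/s.
water reaching the mixer = 483.97 (from concentrate) + 782×0.220 = 656.01 g/s.
Product flow = 810.13 + 782 = 1592.1 g/s; water fraction = 0.412.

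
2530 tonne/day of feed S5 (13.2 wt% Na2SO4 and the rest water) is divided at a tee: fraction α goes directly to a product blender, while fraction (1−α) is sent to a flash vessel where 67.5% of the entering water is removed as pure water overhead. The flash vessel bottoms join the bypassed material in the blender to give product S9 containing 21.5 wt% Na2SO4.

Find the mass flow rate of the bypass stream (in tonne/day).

863 tonne/day

All 2530×0.132 = 333.96 tonne/day of Na2SO4 reaches S9, so S9 = 333.96/0.215 = 1553.3 tonne/day and vapour = 976.7 tonne/day.
The evaporator receives (1−α)·2530 of feed at 0.868 water and removes 0.675 of that water:
0.675×0.868×(1−α)×2530 = 976.7
(1−α) = 976.7/1482.3 = 0.6589;  α = 0.3411.
Bypass flow = 0.3411×2530 = 863 tonne/day.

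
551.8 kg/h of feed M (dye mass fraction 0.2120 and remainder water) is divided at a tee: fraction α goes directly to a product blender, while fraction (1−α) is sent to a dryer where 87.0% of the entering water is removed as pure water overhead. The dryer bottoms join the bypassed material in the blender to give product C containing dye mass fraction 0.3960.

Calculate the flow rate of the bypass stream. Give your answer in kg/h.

177.8 kg/h

All 551.8×0.212 = 116.98 kg/h of dye reaches C, so C = 116.98/0.396 = 295.41 kg/h and vapour = 256.39 kg/h.
The evaporator receives (1−α)·551.8 of feed at 0.788 water and removes 0.870 of that water:
0.870×0.788×(1−α)×551.8 = 256.39
(1−α) = 256.39/378.29 = 0.6778;  α = 0.3222.
Bypass flow = 0.3222×551.8 = 177.81 kg/h.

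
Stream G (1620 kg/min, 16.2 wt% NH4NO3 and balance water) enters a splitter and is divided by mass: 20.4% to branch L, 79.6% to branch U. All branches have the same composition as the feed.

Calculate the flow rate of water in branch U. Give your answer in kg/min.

1081 kg/min

Branch U total = 0.796×1620 = 1289.5 kg/min.
water in U = 0.838×1289.5 = 1080.6 kg/min.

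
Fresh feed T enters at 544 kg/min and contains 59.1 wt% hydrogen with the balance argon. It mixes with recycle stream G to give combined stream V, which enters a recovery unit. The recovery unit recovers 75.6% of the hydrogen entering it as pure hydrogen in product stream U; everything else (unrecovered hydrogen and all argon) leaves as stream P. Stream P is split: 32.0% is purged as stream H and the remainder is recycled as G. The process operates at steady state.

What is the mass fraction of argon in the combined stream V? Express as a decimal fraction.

0.643

argon enters only via T and leaves only via the purge: 544×0.409 = 0.320×(argon in P), and the recovery unit passes all argon, so argon in V = argon in P = 695.3 kg/min.
hydrogen in V: m_A = 544×0.591 + (1−0.320)·(1−0.756)·m_A, so m_A = 321.5/0.8341 = 385.46 kg/min.
V = 385.46 + 695.3 = 1080.8 kg/min.
argon fraction in V = 695.3/1080.8 = 0.643.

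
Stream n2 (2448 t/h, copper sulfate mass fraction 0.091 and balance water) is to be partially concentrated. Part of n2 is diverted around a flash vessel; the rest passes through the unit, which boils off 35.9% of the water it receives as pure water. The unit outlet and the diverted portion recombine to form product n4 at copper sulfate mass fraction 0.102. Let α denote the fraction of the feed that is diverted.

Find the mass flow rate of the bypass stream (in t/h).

All 2448×0.091 = 222.77 t/h of copper sulfate reaches n4, so n4 = 222.77/0.102 = 2184 t/h and vapour = 264 t/h.
The evaporator receives (1−α)·2448 of feed at 0.909 water and removes 0.359 of that water:
0.359×0.909×(1−α)×2448 = 264
(1−α) = 264/798.86 = 0.3305;  α = 0.6695.
Bypass flow = 0.6695×2448 = 1639 t/h.

1639 t/h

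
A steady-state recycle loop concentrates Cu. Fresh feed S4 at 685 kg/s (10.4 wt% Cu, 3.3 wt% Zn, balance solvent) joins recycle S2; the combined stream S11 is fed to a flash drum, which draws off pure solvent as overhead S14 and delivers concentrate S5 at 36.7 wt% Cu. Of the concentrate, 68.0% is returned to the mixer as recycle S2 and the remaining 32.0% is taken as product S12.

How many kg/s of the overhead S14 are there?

490.9 kg/s

Overall Cu balance (none leaves overhead): Cu in fresh feed = Cu in product, i.e. 685×0.104 = (1−0.680)·S5·0.367.
S5 = 71.24/(0.367×0.320) = 606.61 kg/s.
Recycle S2 = 0.680×606.61 = 412.49 kg/s.
Combined feed S11 = 685 + 412.49 = 1097.5 kg/s.
Overhead S14 = S11 − S5 = 1097.5 − 606.61 = 490.89 kg/s.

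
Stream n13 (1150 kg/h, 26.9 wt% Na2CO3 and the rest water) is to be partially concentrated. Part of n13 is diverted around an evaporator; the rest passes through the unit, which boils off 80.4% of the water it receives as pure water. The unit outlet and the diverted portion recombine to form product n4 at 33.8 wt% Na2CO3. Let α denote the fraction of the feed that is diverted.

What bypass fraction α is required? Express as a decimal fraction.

All 1150×0.269 = 309.35 kg/h of Na2CO3 reaches n4, so n4 = 309.35/0.338 = 915.24 kg/h and vapour = 234.76 kg/h.
The evaporator receives (1−α)·1150 of feed at 0.731 water and removes 0.804 of that water:
0.804×0.731×(1−α)×1150 = 234.76
(1−α) = 234.76/675.88 = 0.3473;  α = 0.6527.

0.653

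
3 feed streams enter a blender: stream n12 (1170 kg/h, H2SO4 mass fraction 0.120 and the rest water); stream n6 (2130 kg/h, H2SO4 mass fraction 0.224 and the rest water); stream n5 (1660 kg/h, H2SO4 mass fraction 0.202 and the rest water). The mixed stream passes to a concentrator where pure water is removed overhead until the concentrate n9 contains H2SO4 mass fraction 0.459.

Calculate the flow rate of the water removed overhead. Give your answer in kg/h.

H2SO4 entering = 1170×0.120 + 2130×0.224 + 1660×0.202 = 952.84 kg/h.
All H2SO4 reports to n9, so n9 = 952.84/0.459 = 2075.9 kg/h.
Total feed = 4960 kg/h; overhead = 4960 − 2075.9 = 2884.1 kg/h.

2884 kg/h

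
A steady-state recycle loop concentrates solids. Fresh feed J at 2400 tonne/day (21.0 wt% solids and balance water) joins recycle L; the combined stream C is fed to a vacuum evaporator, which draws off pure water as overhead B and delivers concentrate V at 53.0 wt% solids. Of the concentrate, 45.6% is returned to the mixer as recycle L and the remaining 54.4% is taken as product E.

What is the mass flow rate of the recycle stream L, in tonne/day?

Overall solids balance (none leaves overhead): solids in fresh feed = solids in product, i.e. 2400×0.210 = (1−0.456)·V·0.530.
V = 504/(0.530×0.544) = 1748.1 tonne/day.
Recycle L = 0.456×1748.1 = 797.11 tonne/day.

797.1 tonne/day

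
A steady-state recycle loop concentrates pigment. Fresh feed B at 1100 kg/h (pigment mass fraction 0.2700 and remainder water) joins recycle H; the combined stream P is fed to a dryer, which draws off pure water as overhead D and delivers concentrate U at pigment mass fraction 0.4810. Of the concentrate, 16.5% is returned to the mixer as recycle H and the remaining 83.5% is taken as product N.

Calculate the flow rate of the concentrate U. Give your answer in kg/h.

Overall pigment balance (none leaves overhead): pigment in fresh feed = pigment in product, i.e. 1100×0.270 = (1−0.165)·U·0.481.
U = 297/(0.481×0.835) = 739.48 kg/h.

739.5 kg/h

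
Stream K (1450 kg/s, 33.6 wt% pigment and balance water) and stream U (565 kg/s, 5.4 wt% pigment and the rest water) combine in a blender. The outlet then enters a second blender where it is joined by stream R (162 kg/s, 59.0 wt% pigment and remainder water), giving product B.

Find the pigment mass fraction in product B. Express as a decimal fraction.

0.2817

Overall, product flow = 2177 kg/s.
pigment in = 1450×0.336 + 565×0.054 + 162×0.590 = 613.29 kg/s.
pigment fraction in B = 0.2817.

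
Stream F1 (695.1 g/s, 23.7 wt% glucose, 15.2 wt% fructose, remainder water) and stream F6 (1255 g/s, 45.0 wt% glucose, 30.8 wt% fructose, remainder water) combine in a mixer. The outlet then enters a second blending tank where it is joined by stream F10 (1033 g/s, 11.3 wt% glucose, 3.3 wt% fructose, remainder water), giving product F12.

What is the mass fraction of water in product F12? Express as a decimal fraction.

Overall, product flow = 2983.1 g/s.
water in = 695.1×0.611 + 1255×0.242 + 1033×0.854 = 1610.6 g/s.
water fraction in F12 = 0.540.

0.540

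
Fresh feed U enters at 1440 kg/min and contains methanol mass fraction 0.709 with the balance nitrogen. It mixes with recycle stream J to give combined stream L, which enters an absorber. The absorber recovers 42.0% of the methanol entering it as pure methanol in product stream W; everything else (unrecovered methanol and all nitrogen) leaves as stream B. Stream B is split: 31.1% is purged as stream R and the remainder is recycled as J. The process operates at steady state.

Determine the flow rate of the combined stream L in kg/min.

3048 kg/min

nitrogen enters only via U and leaves only via the purge: 1440×0.291 = 0.311×(nitrogen in B), and the absorber passes all nitrogen, so nitrogen in L = nitrogen in B = 1347.4 kg/min.
methanol in L: m_A = 1440×0.709 + (1−0.311)·(1−0.420)·m_A, so m_A = 1021/0.6004 = 1700.5 kg/min.
L = 1700.5 + 1347.4 = 3047.9 kg/min.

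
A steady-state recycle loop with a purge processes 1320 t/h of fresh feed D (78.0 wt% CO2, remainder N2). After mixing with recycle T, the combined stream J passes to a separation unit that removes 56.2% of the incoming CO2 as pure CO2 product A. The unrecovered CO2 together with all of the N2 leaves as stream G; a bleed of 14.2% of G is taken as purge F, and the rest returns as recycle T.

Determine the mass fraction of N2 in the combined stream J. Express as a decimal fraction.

N2 enters only via D and leaves only via the purge: 1320×0.220 = 0.142×(N2 in G), and the separation unit passes all N2, so N2 in J = N2 in G = 2045.1 t/h.
CO2 in J: m_A = 1320×0.780 + (1−0.142)·(1−0.562)·m_A, so m_A = 1029.6/0.6242 = 1649.5 t/h.
J = 1649.5 + 2045.1 = 3694.6 t/h.
N2 fraction in J = 2045.1/3694.6 = 0.554.

0.554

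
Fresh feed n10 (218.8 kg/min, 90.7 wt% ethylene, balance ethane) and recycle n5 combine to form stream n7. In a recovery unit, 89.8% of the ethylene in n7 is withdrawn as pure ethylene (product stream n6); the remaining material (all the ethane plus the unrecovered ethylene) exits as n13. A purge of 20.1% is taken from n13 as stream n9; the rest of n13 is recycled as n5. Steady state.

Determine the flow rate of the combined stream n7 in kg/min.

ethane enters only via n10 and leaves only via the purge: 218.8×0.093 = 0.201×(ethane in n13), and the recovery unit passes all ethane, so ethane in n7 = ethane in n13 = 101.24 kg/min.
ethylene in n7: m_A = 218.8×0.907 + (1−0.201)·(1−0.898)·m_A, so m_A = 198.45/0.9185 = 216.06 kg/min.
n7 = 216.06 + 101.24 = 317.3 kg/min.

317.3 kg/min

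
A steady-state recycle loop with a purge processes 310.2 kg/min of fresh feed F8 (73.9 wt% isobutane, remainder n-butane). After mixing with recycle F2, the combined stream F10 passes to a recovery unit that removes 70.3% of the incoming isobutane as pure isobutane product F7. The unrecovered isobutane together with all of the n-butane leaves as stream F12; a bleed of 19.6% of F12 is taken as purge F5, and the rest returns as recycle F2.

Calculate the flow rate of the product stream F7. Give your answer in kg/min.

211.7 kg/min

isobutane in F10: m_A = 310.2×0.739 + (1−0.196)·(1−0.703)·m_A, so m_A = 229.24/0.7612 = 301.15 kg/min.
Product F7 = 0.703×301.15 = 211.71 kg/min.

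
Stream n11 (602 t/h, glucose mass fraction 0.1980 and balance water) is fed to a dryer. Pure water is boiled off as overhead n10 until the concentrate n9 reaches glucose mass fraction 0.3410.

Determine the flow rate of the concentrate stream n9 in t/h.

glucose is conserved: 602×0.198 = 119.2 t/h all reports to the concentrate.
Concentrate = 119.2/(target fraction) = 349.55 t/h.

349.5 t/h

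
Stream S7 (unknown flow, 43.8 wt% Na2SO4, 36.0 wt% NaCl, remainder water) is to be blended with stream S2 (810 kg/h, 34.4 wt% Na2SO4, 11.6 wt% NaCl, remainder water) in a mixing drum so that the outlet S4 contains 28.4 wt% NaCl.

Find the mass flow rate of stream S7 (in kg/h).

1791 kg/h

Let S7 be the unknown flow. Total out = 810 + S7.
NaCl balance: 93.96 + 0.360·S7 = 0.284·(810 + S7)
(0.360 − 0.284)·S7 = 0.284×810 − 93.96 = 136.08
S7 = 136.08 / 0.076 = 1790.5 kg/h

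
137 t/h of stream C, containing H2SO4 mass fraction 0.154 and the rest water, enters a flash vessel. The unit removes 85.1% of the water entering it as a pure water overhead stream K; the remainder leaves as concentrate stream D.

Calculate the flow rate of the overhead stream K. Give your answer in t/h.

water entering = 137×0.846 = 115.9 t/h; overhead removed = 0.851×115.9 = 98.633 t/h.

98.63 t/h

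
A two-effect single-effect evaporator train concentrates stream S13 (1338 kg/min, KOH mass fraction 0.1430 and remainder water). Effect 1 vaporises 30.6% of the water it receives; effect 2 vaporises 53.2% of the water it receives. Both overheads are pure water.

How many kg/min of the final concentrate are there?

563.8 kg/min

water in feed = 1338×0.857 = 1146.7 kg/min.
After stage 1: water left = (1−0.306)×1146.7 = 795.79; stream total = 987.12 kg/min.
After stage 2: water left = (1−0.532)×795.79 = 372.43; final concentrate = 563.76 kg/min.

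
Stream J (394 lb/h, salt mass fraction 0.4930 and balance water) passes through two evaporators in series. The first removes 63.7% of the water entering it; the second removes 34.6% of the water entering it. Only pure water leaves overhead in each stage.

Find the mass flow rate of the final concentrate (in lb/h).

241.7 lb/h

water in feed = 394×0.507 = 199.76 lb/h.
After stage 1: water left = (1−0.637)×199.76 = 72.512; stream total = 266.75 lb/h.
After stage 2: water left = (1−0.346)×72.512 = 47.423; final concentrate = 241.66 lb/h.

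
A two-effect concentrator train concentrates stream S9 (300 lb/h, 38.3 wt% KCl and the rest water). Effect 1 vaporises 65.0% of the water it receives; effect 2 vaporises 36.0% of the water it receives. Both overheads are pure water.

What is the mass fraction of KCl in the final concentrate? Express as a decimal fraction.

0.735

water in feed = 300×0.617 = 185.1 lb/h.
After stage 1: water left = (1−0.650)×185.1 = 64.785; stream total = 179.69 lb/h.
After stage 2: water left = (1−0.360)×64.785 = 41.462; final concentrate = 156.36 lb/h.
KCl fraction = 114.9/156.36 = 0.735.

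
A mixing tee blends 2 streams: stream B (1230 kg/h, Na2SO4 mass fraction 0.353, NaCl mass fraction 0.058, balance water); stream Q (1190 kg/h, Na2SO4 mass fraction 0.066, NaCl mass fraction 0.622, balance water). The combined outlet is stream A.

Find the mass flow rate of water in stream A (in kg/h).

water out = water in = 1230×0.589 + 1190×0.312 = 1095.8 kg/h.

1096 kg/h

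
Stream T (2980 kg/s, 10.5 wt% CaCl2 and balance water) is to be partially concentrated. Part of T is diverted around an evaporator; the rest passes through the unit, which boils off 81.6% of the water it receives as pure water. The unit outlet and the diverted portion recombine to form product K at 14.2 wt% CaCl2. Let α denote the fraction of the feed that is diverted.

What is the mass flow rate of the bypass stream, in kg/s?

1917 kg/s

All 2980×0.105 = 312.9 kg/s of CaCl2 reaches K, so K = 312.9/0.142 = 2203.5 kg/s and vapour = 776.48 kg/s.
The evaporator receives (1−α)·2980 of feed at 0.895 water and removes 0.816 of that water:
0.816×0.895×(1−α)×2980 = 776.48
(1−α) = 776.48/2176.4 = 0.3568;  α = 0.6432.
Bypass flow = 0.6432×2980 = 1916.8 kg/s.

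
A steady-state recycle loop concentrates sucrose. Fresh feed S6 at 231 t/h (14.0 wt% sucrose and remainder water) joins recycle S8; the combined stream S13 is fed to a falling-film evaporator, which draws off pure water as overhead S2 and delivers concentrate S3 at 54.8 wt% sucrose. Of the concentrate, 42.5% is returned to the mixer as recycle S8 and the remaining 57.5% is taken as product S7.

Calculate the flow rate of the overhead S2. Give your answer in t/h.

172 t/h

Overall sucrose balance (none leaves overhead): sucrose in fresh feed = sucrose in product, i.e. 231×0.140 = (1−0.425)·S3·0.548.
S3 = 32.34/(0.548×0.575) = 102.63 t/h.
Recycle S8 = 0.425×102.63 = 43.619 t/h.
Combined feed S13 = 231 + 43.619 = 274.62 t/h.
Overhead S2 = S13 − S3 = 274.62 − 102.63 = 171.99 t/h.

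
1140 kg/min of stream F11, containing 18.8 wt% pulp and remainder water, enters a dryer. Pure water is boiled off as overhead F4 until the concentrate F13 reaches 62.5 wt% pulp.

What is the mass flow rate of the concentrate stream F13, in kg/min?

342.9 kg/min

pulp is conserved: 1140×0.188 = 214.32 kg/min all reports to the concentrate.
Concentrate = 214.32/(target fraction) = 342.91 kg/min.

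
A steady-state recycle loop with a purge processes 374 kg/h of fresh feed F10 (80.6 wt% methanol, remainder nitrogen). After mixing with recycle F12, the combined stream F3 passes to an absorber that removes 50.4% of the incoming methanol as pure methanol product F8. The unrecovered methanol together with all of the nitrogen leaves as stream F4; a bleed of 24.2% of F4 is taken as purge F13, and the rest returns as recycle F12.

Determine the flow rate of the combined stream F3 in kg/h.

782.9 kg/h

nitrogen enters only via F10 and leaves only via the purge: 374×0.194 = 0.242×(nitrogen in F4), and the absorber passes all nitrogen, so nitrogen in F3 = nitrogen in F4 = 299.82 kg/h.
methanol in F3: m_A = 374×0.806 + (1−0.242)·(1−0.504)·m_A, so m_A = 301.44/0.6240 = 483.06 kg/h.
F3 = 483.06 + 299.82 = 782.88 kg/h.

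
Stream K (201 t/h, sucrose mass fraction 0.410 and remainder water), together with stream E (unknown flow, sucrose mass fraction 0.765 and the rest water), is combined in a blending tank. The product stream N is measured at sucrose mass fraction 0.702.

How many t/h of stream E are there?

931.6 t/h

Let E be the unknown flow. Total out = 201 + E.
sucrose balance: 82.41 + 0.765·E = 0.702·(201 + E)
(0.765 − 0.702)·E = 0.702×201 − 82.41 = 58.692
E = 58.692 / 0.063 = 931.62 t/h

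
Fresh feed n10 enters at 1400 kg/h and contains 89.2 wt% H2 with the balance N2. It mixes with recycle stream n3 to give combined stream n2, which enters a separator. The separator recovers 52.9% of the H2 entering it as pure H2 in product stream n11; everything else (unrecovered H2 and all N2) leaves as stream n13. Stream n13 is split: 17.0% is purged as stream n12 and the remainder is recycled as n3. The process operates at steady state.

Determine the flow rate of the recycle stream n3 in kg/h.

1540 kg/h

N2 enters only via n10 and leaves only via the purge: 1400×0.108 = 0.170×(N2 in n13), and the separator passes all N2, so N2 in n2 = N2 in n13 = 889.41 kg/h.
H2 in n2: m_A = 1400×0.892 + (1−0.170)·(1−0.529)·m_A, so m_A = 1248.8/0.6091 = 2050.3 kg/h.
n13 = (1−0.529)×2050.3 + 889.41 = 1855.1 kg/h.
Recycle n3 = (1−0.170)×1855.1 = 1539.8 kg/h.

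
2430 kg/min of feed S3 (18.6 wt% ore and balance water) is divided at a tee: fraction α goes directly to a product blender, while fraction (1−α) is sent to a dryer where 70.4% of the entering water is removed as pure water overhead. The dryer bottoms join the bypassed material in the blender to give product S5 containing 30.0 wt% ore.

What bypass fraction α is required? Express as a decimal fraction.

All 2430×0.186 = 451.98 kg/min of ore reaches S5, so S5 = 451.98/0.300 = 1506.6 kg/min and vapour = 923.4 kg/min.
The evaporator receives (1−α)·2430 of feed at 0.814 water and removes 0.704 of that water:
0.704×0.814×(1−α)×2430 = 923.4
(1−α) = 923.4/1392.5 = 0.6631;  α = 0.3369.

0.337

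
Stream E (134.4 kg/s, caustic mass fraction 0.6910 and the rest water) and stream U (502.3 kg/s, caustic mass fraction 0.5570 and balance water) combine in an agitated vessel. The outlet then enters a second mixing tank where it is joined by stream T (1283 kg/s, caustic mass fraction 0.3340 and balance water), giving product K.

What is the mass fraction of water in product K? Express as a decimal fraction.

0.5827

Overall, product flow = 1919.7 kg/s.
water in = 134.4×0.309 + 502.3×0.443 + 1283×0.666 = 1118.5 kg/s.
water fraction in K = 0.5827.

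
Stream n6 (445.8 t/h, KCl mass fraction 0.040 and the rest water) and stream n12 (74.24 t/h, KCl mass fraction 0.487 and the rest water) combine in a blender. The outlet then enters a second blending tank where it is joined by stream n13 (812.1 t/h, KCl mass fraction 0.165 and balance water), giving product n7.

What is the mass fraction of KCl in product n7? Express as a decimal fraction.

0.141

Overall, product flow = 1332.1 t/h.
KCl in = 445.8×0.040 + 74.24×0.487 + 812.1×0.165 = 187.98 t/h.
KCl fraction in n7 = 0.141.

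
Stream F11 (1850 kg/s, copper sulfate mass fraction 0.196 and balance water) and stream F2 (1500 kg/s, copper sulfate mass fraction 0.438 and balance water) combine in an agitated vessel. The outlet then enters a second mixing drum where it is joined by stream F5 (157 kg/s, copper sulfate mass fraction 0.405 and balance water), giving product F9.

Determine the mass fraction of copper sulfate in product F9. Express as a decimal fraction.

Overall, product flow = 3507 kg/s.
copper sulfate in = 1850×0.196 + 1500×0.438 + 157×0.405 = 1083.2 kg/s.
copper sulfate fraction in F9 = 0.309.

0.309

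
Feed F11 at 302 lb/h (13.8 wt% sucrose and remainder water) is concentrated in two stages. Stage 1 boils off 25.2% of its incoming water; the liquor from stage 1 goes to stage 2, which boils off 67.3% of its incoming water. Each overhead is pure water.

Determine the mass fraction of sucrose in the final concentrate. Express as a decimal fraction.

water in feed = 302×0.862 = 260.32 lb/h.
After stage 1: water left = (1−0.252)×260.32 = 194.72; stream total = 236.4 lb/h.
After stage 2: water left = (1−0.673)×194.72 = 63.674; final concentrate = 105.35 lb/h.
sucrose fraction = 41.676/105.35 = 0.3956.

0.3956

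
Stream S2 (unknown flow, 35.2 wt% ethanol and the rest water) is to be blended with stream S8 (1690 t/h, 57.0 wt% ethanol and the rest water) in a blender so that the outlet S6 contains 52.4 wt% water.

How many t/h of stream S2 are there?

Let S2 be the unknown flow. Total out = 1690 + S2.
water balance: 726.7 + 0.648·S2 = 0.524·(1690 + S2)
(0.648 − 0.524)·S2 = 0.524×1690 − 726.7 = 158.86
S2 = 158.86 / 0.124 = 1281.1 t/h

1281 t/h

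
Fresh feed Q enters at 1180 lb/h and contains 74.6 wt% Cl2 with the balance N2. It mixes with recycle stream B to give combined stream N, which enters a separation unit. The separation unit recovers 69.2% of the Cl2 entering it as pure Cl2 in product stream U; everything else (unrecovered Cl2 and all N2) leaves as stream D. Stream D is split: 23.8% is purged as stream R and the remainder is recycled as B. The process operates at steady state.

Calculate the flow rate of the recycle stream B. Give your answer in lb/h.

N2 enters only via Q and leaves only via the purge: 1180×0.254 = 0.238×(N2 in D), and the separation unit passes all N2, so N2 in N = N2 in D = 1259.3 lb/h.
Cl2 in N: m_A = 1180×0.746 + (1−0.238)·(1−0.692)·m_A, so m_A = 880.28/0.7653 = 1150.2 lb/h.
D = (1−0.692)×1150.2 + 1259.3 = 1613.6 lb/h.
Recycle B = (1−0.238)×1613.6 = 1229.6 lb/h.

1230 lb/h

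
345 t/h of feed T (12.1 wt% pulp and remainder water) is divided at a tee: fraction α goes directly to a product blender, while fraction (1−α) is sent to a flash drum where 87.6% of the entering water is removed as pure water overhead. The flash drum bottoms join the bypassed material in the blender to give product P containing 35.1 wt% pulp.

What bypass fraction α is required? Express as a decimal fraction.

All 345×0.121 = 41.745 t/h of pulp reaches P, so P = 41.745/0.351 = 118.93 t/h and vapour = 226.07 t/h.
The evaporator receives (1−α)·345 of feed at 0.879 water and removes 0.876 of that water:
0.876×0.879×(1−α)×345 = 226.07
(1−α) = 226.07/265.65 = 0.8510;  α = 0.1490.

0.149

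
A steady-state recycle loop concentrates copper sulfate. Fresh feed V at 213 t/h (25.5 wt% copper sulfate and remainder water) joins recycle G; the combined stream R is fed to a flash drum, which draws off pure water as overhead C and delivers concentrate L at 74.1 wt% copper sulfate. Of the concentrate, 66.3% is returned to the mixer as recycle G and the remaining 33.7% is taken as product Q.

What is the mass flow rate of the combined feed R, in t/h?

Overall copper sulfate balance (none leaves overhead): copper sulfate in fresh feed = copper sulfate in product, i.e. 213×0.255 = (1−0.663)·L·0.741.
L = 54.315/(0.741×0.337) = 217.51 t/h.
Recycle G = 0.663×217.51 = 144.21 t/h.
Combined feed R = 213 + 144.21 = 357.21 t/h.

357.2 t/h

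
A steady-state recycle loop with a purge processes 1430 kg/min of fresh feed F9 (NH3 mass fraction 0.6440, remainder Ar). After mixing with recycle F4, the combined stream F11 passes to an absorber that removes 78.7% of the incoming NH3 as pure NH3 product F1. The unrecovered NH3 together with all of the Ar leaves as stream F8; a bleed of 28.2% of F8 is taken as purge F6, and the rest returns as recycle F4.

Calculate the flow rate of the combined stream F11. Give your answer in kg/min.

2892 kg/min

Ar enters only via F9 and leaves only via the purge: 1430×0.356 = 0.282×(Ar in F8), and the absorber passes all Ar, so Ar in F11 = Ar in F8 = 1805.2 kg/min.
NH3 in F11: m_A = 1430×0.644 + (1−0.282)·(1−0.787)·m_A, so m_A = 920.92/0.8471 = 1087.2 kg/min.
F11 = 1087.2 + 1805.2 = 2892.4 kg/min.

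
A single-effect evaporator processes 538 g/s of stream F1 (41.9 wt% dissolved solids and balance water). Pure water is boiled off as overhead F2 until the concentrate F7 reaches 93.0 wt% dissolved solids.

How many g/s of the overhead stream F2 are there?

dissolved solids is conserved: 538×0.419 = 225.42 g/s all reports to the concentrate.
Concentrate = 225.42/(target fraction) = 242.39 g/s.
Overhead = 538 − 242.39 = 295.61 g/s.

295.6 g/s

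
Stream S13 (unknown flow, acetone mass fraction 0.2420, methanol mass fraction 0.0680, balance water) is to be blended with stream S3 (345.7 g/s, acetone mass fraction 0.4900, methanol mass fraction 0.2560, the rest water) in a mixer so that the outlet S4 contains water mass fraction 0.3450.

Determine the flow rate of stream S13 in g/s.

91.18 g/s

Let S13 be the unknown flow. Total out = 345.7 + S13.
water balance: 87.808 + 0.690·S13 = 0.345·(345.7 + S13)
(0.690 − 0.345)·S13 = 0.345×345.7 − 87.808 = 31.459
S13 = 31.459 / 0.345 = 91.185 g/s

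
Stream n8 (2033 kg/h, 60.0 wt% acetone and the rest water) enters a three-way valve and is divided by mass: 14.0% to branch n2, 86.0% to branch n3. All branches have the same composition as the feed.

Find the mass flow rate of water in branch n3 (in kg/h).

Branch n3 total = 0.860×2033 = 1748.4 kg/h.
water in n3 = 0.400×1748.4 = 699.35 kg/h.

699.4 kg/h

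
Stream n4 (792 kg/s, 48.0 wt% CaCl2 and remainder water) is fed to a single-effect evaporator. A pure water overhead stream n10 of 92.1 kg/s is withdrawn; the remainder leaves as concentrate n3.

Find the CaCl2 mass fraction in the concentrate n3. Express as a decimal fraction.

0.543

CaCl2 is not removed: 792×0.480 = 380.16 kg/s of CaCl2 enters n3.
Concentrate = 792 − 92.1 = 699.9 kg/s.
Mass fraction = 380.16/699.9 = 0.543.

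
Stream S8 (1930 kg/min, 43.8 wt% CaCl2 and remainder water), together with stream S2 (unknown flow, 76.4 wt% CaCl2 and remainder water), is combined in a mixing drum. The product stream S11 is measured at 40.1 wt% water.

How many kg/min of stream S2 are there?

Let S2 be the unknown flow. Total out = 1930 + S2.
water balance: 1084.7 + 0.236·S2 = 0.401·(1930 + S2)
(0.236 − 0.401)·S2 = 0.401×1930 − 1084.7 = -310.73
S2 = -310.73 / -0.165 = 1883.2 kg/min

1883 kg/min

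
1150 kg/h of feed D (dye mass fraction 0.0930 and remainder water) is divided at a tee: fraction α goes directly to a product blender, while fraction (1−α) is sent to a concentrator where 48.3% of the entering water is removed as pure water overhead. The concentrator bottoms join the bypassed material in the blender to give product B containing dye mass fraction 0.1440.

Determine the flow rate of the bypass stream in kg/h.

All 1150×0.093 = 106.95 kg/h of dye reaches B, so B = 106.95/0.144 = 742.71 kg/h and vapour = 407.29 kg/h.
The evaporator receives (1−α)·1150 of feed at 0.907 water and removes 0.483 of that water:
0.483×0.907×(1−α)×1150 = 407.29
(1−α) = 407.29/503.79 = 0.8085;  α = 0.1915.
Bypass flow = 0.1915×1150 = 220.28 kg/h.

220.3 kg/h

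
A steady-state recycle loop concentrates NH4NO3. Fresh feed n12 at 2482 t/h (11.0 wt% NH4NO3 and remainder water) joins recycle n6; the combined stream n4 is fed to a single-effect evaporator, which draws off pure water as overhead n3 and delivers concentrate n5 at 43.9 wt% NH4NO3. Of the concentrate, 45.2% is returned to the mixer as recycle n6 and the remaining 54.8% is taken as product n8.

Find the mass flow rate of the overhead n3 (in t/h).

Overall NH4NO3 balance (none leaves overhead): NH4NO3 in fresh feed = NH4NO3 in product, i.e. 2482×0.110 = (1−0.452)·n5·0.439.
n5 = 273.02/(0.439×0.548) = 1134.9 t/h.
Recycle n6 = 0.452×1134.9 = 512.97 t/h.
Combined feed n4 = 2482 + 512.97 = 2995 t/h.
Overhead n3 = n4 − n5 = 2995 − 1134.9 = 1860.1 t/h.

1860 t/h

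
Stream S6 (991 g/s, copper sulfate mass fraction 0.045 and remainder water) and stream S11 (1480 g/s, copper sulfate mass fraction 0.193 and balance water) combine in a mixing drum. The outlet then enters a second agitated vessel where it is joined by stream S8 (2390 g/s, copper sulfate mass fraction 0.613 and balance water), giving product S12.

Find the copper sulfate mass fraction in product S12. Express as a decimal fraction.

Overall, product flow = 4861 g/s.
copper sulfate in = 991×0.045 + 1480×0.193 + 2390×0.613 = 1795.3 g/s.
copper sulfate fraction in S12 = 0.369.

0.369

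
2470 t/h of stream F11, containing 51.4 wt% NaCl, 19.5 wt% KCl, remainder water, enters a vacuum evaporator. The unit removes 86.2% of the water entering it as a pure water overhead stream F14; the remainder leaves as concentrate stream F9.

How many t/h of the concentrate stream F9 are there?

water entering = 2470×0.291 = 718.77 t/h; overhead removed = 0.862×718.77 = 619.58 t/h.
Concentrate = 2470 − 619.58 = 1850.4 t/h.

1850 t/h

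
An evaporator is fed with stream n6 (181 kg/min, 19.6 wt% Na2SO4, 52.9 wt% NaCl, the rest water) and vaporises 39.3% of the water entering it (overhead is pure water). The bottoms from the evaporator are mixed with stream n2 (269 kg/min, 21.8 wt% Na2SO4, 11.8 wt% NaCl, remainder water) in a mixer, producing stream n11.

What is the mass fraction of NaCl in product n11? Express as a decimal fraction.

Vapour removed = 0.393×0.275×181 = 19.562 kg/min; concentrate = 161.44 kg/min.
NaCl reaching the mixer = 95.749 (from concentrate) + 269×0.118 = 127.49 kg/min.
Product flow = 161.44 + 269 = 430.44 kg/min; NaCl fraction = 0.2962.

0.2962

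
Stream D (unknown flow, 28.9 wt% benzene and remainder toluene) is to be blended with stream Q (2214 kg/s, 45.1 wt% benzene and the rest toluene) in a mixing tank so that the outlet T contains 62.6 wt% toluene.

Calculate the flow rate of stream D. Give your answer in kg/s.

2006 kg/s

Let D be the unknown flow. Total out = 2214 + D.
toluene balance: 1215.5 + 0.711·D = 0.626·(2214 + D)
(0.711 − 0.626)·D = 0.626×2214 − 1215.5 = 170.48
D = 170.48 / 0.085 = 2005.6 kg/s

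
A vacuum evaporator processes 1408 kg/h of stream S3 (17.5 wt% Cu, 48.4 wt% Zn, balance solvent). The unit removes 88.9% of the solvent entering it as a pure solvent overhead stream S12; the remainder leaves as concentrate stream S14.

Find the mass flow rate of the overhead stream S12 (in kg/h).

426.8 kg/h

solvent entering = 1408×0.341 = 480.13 kg/h; overhead removed = 0.889×480.13 = 426.83 kg/h.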